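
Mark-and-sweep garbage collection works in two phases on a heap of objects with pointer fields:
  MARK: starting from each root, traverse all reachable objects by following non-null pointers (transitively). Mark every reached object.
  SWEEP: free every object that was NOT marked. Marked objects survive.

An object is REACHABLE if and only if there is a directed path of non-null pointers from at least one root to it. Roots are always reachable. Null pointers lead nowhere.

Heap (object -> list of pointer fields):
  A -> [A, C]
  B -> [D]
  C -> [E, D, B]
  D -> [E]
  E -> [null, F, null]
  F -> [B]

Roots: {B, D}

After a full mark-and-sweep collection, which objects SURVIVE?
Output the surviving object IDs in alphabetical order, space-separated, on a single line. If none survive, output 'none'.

Roots: B D
Mark B: refs=D, marked=B
Mark D: refs=E, marked=B D
Mark E: refs=null F null, marked=B D E
Mark F: refs=B, marked=B D E F
Unmarked (collected): A C

Answer: B D E F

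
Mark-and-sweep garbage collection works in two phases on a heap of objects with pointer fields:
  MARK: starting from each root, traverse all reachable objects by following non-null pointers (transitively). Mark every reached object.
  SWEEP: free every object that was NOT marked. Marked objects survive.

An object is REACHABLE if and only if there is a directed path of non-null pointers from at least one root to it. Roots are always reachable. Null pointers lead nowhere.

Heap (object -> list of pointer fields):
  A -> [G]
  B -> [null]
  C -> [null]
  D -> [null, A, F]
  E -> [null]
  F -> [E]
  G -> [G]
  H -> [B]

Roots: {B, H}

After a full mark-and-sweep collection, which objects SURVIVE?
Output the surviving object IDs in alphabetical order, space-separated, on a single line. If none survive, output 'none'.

Answer: B H

Derivation:
Roots: B H
Mark B: refs=null, marked=B
Mark H: refs=B, marked=B H
Unmarked (collected): A C D E F G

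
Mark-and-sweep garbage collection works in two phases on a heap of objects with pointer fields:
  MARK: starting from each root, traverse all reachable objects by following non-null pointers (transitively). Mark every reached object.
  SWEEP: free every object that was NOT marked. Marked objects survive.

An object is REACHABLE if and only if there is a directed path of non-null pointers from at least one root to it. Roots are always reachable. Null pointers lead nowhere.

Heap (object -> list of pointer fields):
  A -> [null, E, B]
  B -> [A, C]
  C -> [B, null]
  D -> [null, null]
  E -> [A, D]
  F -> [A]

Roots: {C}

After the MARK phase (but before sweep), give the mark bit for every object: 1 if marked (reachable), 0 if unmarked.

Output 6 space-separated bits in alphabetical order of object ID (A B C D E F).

Answer: 1 1 1 1 1 0

Derivation:
Roots: C
Mark C: refs=B null, marked=C
Mark B: refs=A C, marked=B C
Mark A: refs=null E B, marked=A B C
Mark E: refs=A D, marked=A B C E
Mark D: refs=null null, marked=A B C D E
Unmarked (collected): F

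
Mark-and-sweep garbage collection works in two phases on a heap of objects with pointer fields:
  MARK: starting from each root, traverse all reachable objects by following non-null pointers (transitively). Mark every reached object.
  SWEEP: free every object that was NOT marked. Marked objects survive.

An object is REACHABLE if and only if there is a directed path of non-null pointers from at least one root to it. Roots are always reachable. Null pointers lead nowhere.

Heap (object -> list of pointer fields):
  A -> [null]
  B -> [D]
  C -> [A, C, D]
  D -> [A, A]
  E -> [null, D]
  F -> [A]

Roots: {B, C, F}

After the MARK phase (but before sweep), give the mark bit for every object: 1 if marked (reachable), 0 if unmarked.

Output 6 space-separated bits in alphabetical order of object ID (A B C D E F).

Answer: 1 1 1 1 0 1

Derivation:
Roots: B C F
Mark B: refs=D, marked=B
Mark C: refs=A C D, marked=B C
Mark F: refs=A, marked=B C F
Mark D: refs=A A, marked=B C D F
Mark A: refs=null, marked=A B C D F
Unmarked (collected): E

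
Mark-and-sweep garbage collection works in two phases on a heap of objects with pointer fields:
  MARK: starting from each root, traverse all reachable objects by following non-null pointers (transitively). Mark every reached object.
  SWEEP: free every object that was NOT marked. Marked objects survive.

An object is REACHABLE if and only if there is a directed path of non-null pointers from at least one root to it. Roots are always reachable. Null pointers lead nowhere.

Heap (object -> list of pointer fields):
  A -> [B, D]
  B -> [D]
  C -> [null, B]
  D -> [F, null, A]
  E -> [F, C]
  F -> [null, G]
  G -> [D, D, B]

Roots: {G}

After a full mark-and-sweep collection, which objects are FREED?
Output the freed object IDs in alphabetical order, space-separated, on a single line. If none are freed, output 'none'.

Roots: G
Mark G: refs=D D B, marked=G
Mark D: refs=F null A, marked=D G
Mark B: refs=D, marked=B D G
Mark F: refs=null G, marked=B D F G
Mark A: refs=B D, marked=A B D F G
Unmarked (collected): C E

Answer: C E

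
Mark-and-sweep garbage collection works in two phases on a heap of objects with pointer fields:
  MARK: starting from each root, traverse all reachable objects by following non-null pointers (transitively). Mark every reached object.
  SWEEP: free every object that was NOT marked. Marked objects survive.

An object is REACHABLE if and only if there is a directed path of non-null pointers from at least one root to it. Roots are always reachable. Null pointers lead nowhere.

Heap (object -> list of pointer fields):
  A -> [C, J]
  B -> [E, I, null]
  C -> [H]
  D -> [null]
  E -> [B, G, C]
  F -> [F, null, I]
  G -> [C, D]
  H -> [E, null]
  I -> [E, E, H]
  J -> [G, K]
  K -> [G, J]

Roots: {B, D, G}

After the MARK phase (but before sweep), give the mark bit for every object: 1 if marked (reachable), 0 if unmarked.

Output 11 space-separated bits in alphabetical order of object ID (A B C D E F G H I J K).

Roots: B D G
Mark B: refs=E I null, marked=B
Mark D: refs=null, marked=B D
Mark G: refs=C D, marked=B D G
Mark E: refs=B G C, marked=B D E G
Mark I: refs=E E H, marked=B D E G I
Mark C: refs=H, marked=B C D E G I
Mark H: refs=E null, marked=B C D E G H I
Unmarked (collected): A F J K

Answer: 0 1 1 1 1 0 1 1 1 0 0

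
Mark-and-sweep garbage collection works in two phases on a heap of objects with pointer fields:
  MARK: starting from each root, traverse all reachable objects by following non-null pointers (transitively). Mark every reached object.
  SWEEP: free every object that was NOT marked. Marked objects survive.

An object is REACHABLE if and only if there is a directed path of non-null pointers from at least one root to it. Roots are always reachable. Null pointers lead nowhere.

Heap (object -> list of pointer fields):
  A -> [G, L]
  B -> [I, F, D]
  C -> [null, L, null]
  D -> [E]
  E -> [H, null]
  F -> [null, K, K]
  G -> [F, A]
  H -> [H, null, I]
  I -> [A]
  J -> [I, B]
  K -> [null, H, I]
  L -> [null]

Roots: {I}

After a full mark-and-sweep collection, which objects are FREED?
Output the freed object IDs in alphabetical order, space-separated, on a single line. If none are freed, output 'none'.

Answer: B C D E J

Derivation:
Roots: I
Mark I: refs=A, marked=I
Mark A: refs=G L, marked=A I
Mark G: refs=F A, marked=A G I
Mark L: refs=null, marked=A G I L
Mark F: refs=null K K, marked=A F G I L
Mark K: refs=null H I, marked=A F G I K L
Mark H: refs=H null I, marked=A F G H I K L
Unmarked (collected): B C D E J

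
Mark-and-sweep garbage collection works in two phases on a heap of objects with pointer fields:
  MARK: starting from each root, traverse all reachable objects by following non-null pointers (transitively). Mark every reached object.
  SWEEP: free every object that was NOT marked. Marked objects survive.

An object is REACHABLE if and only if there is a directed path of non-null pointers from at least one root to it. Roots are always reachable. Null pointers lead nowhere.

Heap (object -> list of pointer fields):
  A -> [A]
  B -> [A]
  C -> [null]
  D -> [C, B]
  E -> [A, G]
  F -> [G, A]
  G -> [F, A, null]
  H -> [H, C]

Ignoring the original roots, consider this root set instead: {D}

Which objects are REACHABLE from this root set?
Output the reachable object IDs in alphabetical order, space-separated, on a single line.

Answer: A B C D

Derivation:
Roots: D
Mark D: refs=C B, marked=D
Mark C: refs=null, marked=C D
Mark B: refs=A, marked=B C D
Mark A: refs=A, marked=A B C D
Unmarked (collected): E F G H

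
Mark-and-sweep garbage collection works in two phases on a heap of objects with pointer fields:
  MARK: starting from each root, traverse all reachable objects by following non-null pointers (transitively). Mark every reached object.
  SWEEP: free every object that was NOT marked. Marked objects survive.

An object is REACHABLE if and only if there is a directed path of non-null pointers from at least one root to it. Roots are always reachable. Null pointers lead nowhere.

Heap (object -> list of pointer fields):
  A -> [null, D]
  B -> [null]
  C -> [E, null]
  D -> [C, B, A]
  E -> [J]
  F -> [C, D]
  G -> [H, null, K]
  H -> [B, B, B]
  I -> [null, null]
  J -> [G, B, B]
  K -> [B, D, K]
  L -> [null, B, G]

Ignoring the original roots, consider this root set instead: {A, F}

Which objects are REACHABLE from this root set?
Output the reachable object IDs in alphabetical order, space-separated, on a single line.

Roots: A F
Mark A: refs=null D, marked=A
Mark F: refs=C D, marked=A F
Mark D: refs=C B A, marked=A D F
Mark C: refs=E null, marked=A C D F
Mark B: refs=null, marked=A B C D F
Mark E: refs=J, marked=A B C D E F
Mark J: refs=G B B, marked=A B C D E F J
Mark G: refs=H null K, marked=A B C D E F G J
Mark H: refs=B B B, marked=A B C D E F G H J
Mark K: refs=B D K, marked=A B C D E F G H J K
Unmarked (collected): I L

Answer: A B C D E F G H J K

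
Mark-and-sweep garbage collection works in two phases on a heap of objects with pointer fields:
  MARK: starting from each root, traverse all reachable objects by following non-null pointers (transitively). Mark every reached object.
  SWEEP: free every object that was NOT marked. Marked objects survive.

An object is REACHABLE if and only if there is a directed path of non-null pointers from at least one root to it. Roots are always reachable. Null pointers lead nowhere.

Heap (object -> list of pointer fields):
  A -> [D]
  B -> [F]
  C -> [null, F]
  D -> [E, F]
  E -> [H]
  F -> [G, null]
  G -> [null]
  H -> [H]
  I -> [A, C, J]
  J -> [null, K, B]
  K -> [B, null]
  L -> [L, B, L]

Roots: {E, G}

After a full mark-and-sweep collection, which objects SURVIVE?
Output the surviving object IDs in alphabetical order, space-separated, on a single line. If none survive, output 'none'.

Roots: E G
Mark E: refs=H, marked=E
Mark G: refs=null, marked=E G
Mark H: refs=H, marked=E G H
Unmarked (collected): A B C D F I J K L

Answer: E G H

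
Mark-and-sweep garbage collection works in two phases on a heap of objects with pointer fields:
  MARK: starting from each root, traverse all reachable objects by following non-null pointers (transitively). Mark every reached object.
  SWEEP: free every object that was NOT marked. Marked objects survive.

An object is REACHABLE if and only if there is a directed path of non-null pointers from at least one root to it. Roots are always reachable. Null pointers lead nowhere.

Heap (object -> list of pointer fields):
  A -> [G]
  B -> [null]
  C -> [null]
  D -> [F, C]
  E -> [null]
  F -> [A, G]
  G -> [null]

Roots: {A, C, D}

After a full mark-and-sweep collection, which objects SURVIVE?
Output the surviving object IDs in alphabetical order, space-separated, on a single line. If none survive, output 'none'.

Roots: A C D
Mark A: refs=G, marked=A
Mark C: refs=null, marked=A C
Mark D: refs=F C, marked=A C D
Mark G: refs=null, marked=A C D G
Mark F: refs=A G, marked=A C D F G
Unmarked (collected): B E

Answer: A C D F G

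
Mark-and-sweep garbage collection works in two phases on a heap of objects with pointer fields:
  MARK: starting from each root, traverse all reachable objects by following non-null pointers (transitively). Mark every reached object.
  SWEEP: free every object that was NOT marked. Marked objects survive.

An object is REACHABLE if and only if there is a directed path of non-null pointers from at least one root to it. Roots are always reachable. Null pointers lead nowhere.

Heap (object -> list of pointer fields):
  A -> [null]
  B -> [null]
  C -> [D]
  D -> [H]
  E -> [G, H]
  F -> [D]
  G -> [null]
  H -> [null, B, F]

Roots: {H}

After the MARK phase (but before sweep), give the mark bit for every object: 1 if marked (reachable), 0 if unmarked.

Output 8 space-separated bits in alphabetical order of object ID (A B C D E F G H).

Answer: 0 1 0 1 0 1 0 1

Derivation:
Roots: H
Mark H: refs=null B F, marked=H
Mark B: refs=null, marked=B H
Mark F: refs=D, marked=B F H
Mark D: refs=H, marked=B D F H
Unmarked (collected): A C E G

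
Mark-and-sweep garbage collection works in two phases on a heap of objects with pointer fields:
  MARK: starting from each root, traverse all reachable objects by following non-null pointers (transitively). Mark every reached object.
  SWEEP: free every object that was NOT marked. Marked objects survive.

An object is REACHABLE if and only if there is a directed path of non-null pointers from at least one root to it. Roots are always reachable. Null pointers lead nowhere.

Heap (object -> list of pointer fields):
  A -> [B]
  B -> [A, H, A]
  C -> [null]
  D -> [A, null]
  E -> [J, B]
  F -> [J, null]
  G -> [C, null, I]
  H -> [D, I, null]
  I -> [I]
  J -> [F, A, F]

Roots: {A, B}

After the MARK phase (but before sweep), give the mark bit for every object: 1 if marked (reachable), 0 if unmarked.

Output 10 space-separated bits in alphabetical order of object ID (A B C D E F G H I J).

Roots: A B
Mark A: refs=B, marked=A
Mark B: refs=A H A, marked=A B
Mark H: refs=D I null, marked=A B H
Mark D: refs=A null, marked=A B D H
Mark I: refs=I, marked=A B D H I
Unmarked (collected): C E F G J

Answer: 1 1 0 1 0 0 0 1 1 0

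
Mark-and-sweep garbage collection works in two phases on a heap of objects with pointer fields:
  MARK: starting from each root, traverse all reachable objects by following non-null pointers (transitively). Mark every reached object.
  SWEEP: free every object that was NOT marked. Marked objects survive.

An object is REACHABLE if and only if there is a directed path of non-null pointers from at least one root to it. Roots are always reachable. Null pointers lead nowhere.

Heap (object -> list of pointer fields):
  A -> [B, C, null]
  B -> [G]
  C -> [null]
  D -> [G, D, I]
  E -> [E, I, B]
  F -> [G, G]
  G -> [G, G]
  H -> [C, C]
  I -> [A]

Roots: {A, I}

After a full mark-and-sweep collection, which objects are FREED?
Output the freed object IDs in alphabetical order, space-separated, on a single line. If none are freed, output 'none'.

Roots: A I
Mark A: refs=B C null, marked=A
Mark I: refs=A, marked=A I
Mark B: refs=G, marked=A B I
Mark C: refs=null, marked=A B C I
Mark G: refs=G G, marked=A B C G I
Unmarked (collected): D E F H

Answer: D E F H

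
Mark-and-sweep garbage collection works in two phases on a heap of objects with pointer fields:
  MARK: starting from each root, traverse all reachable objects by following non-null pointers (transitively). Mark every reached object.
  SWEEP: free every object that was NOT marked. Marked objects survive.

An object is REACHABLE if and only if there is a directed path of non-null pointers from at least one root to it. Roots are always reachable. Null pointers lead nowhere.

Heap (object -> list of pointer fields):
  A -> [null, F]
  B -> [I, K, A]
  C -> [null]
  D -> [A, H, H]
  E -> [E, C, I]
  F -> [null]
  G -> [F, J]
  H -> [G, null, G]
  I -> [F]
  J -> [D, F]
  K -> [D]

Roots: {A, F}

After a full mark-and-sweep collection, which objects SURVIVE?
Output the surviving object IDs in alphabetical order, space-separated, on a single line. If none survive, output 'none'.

Roots: A F
Mark A: refs=null F, marked=A
Mark F: refs=null, marked=A F
Unmarked (collected): B C D E G H I J K

Answer: A F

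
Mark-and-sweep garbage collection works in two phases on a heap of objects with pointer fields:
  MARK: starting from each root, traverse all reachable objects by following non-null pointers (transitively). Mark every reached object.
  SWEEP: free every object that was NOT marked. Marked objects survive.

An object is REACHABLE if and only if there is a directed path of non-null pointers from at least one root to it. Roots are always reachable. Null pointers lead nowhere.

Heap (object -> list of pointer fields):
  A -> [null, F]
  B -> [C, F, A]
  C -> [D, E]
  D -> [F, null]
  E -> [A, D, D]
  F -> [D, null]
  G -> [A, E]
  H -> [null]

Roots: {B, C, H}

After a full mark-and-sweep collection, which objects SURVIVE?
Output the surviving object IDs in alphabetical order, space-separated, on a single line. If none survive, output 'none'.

Answer: A B C D E F H

Derivation:
Roots: B C H
Mark B: refs=C F A, marked=B
Mark C: refs=D E, marked=B C
Mark H: refs=null, marked=B C H
Mark F: refs=D null, marked=B C F H
Mark A: refs=null F, marked=A B C F H
Mark D: refs=F null, marked=A B C D F H
Mark E: refs=A D D, marked=A B C D E F H
Unmarked (collected): G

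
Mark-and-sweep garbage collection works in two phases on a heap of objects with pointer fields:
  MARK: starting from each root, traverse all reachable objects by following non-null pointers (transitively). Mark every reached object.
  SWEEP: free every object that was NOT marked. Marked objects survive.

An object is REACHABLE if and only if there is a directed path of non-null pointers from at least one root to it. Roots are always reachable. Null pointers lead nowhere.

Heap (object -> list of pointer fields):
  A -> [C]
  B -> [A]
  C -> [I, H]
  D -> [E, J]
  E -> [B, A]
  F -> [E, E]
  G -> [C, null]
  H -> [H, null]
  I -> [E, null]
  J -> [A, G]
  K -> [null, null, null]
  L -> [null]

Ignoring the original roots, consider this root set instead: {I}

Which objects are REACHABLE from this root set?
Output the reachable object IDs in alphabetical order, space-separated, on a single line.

Roots: I
Mark I: refs=E null, marked=I
Mark E: refs=B A, marked=E I
Mark B: refs=A, marked=B E I
Mark A: refs=C, marked=A B E I
Mark C: refs=I H, marked=A B C E I
Mark H: refs=H null, marked=A B C E H I
Unmarked (collected): D F G J K L

Answer: A B C E H I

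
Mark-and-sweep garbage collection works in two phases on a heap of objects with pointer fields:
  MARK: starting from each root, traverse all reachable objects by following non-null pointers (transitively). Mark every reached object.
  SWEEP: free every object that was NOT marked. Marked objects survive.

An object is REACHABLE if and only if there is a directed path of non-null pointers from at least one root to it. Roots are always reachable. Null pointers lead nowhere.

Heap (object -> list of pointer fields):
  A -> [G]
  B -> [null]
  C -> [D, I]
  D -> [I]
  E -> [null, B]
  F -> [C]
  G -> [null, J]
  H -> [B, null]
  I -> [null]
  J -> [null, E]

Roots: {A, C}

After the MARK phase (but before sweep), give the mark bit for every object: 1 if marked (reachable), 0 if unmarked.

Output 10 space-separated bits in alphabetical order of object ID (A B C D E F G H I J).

Roots: A C
Mark A: refs=G, marked=A
Mark C: refs=D I, marked=A C
Mark G: refs=null J, marked=A C G
Mark D: refs=I, marked=A C D G
Mark I: refs=null, marked=A C D G I
Mark J: refs=null E, marked=A C D G I J
Mark E: refs=null B, marked=A C D E G I J
Mark B: refs=null, marked=A B C D E G I J
Unmarked (collected): F H

Answer: 1 1 1 1 1 0 1 0 1 1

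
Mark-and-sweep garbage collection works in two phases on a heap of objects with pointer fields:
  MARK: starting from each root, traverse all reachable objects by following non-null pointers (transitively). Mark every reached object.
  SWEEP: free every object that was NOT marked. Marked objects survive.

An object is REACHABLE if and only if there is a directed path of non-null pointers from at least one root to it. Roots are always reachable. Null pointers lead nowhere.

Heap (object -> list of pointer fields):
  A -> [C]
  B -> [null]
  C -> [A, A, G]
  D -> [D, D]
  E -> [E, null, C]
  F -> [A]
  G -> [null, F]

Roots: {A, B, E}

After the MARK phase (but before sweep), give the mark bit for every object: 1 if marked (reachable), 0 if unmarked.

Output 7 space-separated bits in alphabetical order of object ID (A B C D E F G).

Roots: A B E
Mark A: refs=C, marked=A
Mark B: refs=null, marked=A B
Mark E: refs=E null C, marked=A B E
Mark C: refs=A A G, marked=A B C E
Mark G: refs=null F, marked=A B C E G
Mark F: refs=A, marked=A B C E F G
Unmarked (collected): D

Answer: 1 1 1 0 1 1 1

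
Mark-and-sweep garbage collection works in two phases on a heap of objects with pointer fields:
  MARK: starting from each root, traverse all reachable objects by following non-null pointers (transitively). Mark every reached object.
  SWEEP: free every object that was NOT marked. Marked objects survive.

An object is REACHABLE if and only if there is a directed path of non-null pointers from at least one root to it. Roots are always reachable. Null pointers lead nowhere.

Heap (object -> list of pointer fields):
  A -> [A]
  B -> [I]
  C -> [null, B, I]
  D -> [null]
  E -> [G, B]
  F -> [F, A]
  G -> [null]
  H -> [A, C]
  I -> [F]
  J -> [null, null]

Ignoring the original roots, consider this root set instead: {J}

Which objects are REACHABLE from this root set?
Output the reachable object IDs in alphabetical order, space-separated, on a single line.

Answer: J

Derivation:
Roots: J
Mark J: refs=null null, marked=J
Unmarked (collected): A B C D E F G H I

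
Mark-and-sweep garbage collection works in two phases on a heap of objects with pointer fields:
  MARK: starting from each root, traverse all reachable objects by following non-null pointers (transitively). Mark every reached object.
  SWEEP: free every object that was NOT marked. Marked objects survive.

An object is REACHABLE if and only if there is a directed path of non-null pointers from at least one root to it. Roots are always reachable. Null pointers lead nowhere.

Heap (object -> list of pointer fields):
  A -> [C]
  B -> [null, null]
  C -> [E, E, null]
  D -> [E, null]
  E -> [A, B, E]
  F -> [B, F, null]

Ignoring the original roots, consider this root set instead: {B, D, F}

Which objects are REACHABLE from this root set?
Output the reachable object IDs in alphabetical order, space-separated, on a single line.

Roots: B D F
Mark B: refs=null null, marked=B
Mark D: refs=E null, marked=B D
Mark F: refs=B F null, marked=B D F
Mark E: refs=A B E, marked=B D E F
Mark A: refs=C, marked=A B D E F
Mark C: refs=E E null, marked=A B C D E F
Unmarked (collected): (none)

Answer: A B C D E F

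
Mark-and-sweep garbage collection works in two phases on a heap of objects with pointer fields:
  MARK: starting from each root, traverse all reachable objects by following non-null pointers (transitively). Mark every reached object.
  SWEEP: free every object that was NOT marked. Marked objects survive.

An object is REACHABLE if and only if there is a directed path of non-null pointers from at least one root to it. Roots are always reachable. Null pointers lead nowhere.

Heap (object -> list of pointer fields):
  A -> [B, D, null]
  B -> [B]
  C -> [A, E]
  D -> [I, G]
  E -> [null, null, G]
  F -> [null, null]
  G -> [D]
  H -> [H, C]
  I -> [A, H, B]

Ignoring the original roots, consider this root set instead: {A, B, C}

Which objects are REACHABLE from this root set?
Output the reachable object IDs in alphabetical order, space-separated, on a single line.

Roots: A B C
Mark A: refs=B D null, marked=A
Mark B: refs=B, marked=A B
Mark C: refs=A E, marked=A B C
Mark D: refs=I G, marked=A B C D
Mark E: refs=null null G, marked=A B C D E
Mark I: refs=A H B, marked=A B C D E I
Mark G: refs=D, marked=A B C D E G I
Mark H: refs=H C, marked=A B C D E G H I
Unmarked (collected): F

Answer: A B C D E G H I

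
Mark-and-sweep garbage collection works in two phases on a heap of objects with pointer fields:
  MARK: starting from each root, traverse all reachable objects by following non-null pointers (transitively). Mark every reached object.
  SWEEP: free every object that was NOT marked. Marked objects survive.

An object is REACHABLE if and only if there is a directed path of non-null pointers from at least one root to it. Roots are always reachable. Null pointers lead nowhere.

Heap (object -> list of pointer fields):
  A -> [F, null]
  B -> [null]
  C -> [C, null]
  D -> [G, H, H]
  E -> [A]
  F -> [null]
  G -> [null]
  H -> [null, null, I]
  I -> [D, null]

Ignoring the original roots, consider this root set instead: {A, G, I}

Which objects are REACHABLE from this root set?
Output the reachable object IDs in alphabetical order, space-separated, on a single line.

Roots: A G I
Mark A: refs=F null, marked=A
Mark G: refs=null, marked=A G
Mark I: refs=D null, marked=A G I
Mark F: refs=null, marked=A F G I
Mark D: refs=G H H, marked=A D F G I
Mark H: refs=null null I, marked=A D F G H I
Unmarked (collected): B C E

Answer: A D F G H I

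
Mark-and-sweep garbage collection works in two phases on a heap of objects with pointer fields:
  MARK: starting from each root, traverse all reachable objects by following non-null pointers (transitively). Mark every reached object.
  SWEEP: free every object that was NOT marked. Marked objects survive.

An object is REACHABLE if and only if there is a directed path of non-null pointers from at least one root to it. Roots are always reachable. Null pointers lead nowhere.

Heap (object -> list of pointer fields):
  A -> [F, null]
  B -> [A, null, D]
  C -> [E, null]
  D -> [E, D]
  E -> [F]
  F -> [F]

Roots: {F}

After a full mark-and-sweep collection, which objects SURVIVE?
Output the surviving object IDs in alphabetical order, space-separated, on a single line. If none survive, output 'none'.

Roots: F
Mark F: refs=F, marked=F
Unmarked (collected): A B C D E

Answer: F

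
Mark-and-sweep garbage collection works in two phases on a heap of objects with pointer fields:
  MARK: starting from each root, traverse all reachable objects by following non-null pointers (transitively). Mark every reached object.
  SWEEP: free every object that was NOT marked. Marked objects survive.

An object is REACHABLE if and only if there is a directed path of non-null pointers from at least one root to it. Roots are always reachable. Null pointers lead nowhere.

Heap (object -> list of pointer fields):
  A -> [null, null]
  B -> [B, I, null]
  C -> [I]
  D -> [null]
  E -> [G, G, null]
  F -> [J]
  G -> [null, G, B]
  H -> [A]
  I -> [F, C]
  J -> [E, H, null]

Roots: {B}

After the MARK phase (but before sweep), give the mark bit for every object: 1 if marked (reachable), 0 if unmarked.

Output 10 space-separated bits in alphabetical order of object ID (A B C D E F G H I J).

Roots: B
Mark B: refs=B I null, marked=B
Mark I: refs=F C, marked=B I
Mark F: refs=J, marked=B F I
Mark C: refs=I, marked=B C F I
Mark J: refs=E H null, marked=B C F I J
Mark E: refs=G G null, marked=B C E F I J
Mark H: refs=A, marked=B C E F H I J
Mark G: refs=null G B, marked=B C E F G H I J
Mark A: refs=null null, marked=A B C E F G H I J
Unmarked (collected): D

Answer: 1 1 1 0 1 1 1 1 1 1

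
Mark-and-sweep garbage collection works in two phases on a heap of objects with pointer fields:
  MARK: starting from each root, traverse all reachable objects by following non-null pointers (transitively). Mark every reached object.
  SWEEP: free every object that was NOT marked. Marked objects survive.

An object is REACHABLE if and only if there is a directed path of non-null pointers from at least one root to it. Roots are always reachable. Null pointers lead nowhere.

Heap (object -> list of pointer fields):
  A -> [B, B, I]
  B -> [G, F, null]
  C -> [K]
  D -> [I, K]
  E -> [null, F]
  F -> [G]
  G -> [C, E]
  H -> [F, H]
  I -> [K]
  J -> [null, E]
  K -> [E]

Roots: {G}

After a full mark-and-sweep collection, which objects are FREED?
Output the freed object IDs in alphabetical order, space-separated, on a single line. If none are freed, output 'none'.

Answer: A B D H I J

Derivation:
Roots: G
Mark G: refs=C E, marked=G
Mark C: refs=K, marked=C G
Mark E: refs=null F, marked=C E G
Mark K: refs=E, marked=C E G K
Mark F: refs=G, marked=C E F G K
Unmarked (collected): A B D H I J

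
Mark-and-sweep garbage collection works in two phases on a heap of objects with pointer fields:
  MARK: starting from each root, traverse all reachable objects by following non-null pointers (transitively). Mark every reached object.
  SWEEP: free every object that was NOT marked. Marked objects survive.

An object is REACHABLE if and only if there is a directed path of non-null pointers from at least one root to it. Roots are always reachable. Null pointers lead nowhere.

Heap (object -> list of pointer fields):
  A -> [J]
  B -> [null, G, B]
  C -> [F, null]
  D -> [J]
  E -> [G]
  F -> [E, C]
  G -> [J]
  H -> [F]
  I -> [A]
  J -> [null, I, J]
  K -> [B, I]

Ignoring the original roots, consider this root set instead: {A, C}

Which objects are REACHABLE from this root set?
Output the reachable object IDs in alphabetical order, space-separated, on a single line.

Roots: A C
Mark A: refs=J, marked=A
Mark C: refs=F null, marked=A C
Mark J: refs=null I J, marked=A C J
Mark F: refs=E C, marked=A C F J
Mark I: refs=A, marked=A C F I J
Mark E: refs=G, marked=A C E F I J
Mark G: refs=J, marked=A C E F G I J
Unmarked (collected): B D H K

Answer: A C E F G I J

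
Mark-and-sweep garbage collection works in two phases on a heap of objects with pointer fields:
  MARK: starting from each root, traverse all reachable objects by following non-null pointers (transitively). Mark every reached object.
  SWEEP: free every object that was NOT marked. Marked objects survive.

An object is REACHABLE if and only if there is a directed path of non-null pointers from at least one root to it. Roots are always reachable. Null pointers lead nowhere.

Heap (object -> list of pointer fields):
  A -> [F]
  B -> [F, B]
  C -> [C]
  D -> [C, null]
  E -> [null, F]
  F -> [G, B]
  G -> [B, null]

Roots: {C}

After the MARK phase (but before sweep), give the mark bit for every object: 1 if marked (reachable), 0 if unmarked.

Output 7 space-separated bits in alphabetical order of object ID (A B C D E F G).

Roots: C
Mark C: refs=C, marked=C
Unmarked (collected): A B D E F G

Answer: 0 0 1 0 0 0 0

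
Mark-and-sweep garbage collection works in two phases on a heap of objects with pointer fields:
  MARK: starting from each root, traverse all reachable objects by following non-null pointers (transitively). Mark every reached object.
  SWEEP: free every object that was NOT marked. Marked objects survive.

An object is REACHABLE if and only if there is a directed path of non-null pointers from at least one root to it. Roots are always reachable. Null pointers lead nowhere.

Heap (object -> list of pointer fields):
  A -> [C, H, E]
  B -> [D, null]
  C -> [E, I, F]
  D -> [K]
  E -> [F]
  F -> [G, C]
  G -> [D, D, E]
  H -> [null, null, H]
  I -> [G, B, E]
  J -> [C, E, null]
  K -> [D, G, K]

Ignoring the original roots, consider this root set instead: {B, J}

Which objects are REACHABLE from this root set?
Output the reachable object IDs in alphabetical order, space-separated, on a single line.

Roots: B J
Mark B: refs=D null, marked=B
Mark J: refs=C E null, marked=B J
Mark D: refs=K, marked=B D J
Mark C: refs=E I F, marked=B C D J
Mark E: refs=F, marked=B C D E J
Mark K: refs=D G K, marked=B C D E J K
Mark I: refs=G B E, marked=B C D E I J K
Mark F: refs=G C, marked=B C D E F I J K
Mark G: refs=D D E, marked=B C D E F G I J K
Unmarked (collected): A H

Answer: B C D E F G I J K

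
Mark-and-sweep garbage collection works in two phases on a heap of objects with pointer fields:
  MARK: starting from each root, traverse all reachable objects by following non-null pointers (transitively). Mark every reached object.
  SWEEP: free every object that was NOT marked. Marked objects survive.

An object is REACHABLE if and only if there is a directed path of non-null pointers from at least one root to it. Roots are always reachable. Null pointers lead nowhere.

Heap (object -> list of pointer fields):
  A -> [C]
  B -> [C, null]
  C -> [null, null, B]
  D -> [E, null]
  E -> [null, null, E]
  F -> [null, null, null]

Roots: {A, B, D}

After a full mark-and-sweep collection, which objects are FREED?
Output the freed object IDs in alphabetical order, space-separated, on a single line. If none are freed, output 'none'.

Roots: A B D
Mark A: refs=C, marked=A
Mark B: refs=C null, marked=A B
Mark D: refs=E null, marked=A B D
Mark C: refs=null null B, marked=A B C D
Mark E: refs=null null E, marked=A B C D E
Unmarked (collected): F

Answer: F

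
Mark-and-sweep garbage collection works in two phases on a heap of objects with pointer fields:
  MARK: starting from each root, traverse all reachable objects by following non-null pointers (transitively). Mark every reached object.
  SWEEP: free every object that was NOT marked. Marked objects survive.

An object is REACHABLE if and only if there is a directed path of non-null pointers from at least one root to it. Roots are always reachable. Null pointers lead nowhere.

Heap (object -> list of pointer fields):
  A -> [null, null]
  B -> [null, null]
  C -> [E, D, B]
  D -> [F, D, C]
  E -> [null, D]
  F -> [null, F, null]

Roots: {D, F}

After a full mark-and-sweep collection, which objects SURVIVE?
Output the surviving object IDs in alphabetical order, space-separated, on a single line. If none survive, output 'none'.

Answer: B C D E F

Derivation:
Roots: D F
Mark D: refs=F D C, marked=D
Mark F: refs=null F null, marked=D F
Mark C: refs=E D B, marked=C D F
Mark E: refs=null D, marked=C D E F
Mark B: refs=null null, marked=B C D E F
Unmarked (collected): A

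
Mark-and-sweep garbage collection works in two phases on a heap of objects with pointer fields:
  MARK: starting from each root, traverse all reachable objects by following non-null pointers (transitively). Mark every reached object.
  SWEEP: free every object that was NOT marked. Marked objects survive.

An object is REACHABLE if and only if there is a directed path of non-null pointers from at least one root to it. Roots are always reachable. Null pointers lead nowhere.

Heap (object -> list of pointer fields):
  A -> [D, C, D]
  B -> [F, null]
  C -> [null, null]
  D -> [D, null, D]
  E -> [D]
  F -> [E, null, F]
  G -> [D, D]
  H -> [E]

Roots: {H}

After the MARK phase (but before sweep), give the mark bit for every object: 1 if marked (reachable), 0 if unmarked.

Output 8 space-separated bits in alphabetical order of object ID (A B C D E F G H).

Roots: H
Mark H: refs=E, marked=H
Mark E: refs=D, marked=E H
Mark D: refs=D null D, marked=D E H
Unmarked (collected): A B C F G

Answer: 0 0 0 1 1 0 0 1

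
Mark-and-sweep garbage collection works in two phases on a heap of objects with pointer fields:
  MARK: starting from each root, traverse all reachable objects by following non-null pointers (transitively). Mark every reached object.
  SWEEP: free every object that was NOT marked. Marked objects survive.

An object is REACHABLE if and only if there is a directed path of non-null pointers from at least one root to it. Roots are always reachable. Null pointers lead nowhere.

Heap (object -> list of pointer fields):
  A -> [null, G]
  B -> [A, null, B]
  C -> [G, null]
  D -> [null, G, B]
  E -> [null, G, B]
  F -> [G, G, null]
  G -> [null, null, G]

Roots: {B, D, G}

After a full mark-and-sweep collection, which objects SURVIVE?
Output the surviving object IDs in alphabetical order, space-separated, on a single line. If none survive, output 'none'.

Answer: A B D G

Derivation:
Roots: B D G
Mark B: refs=A null B, marked=B
Mark D: refs=null G B, marked=B D
Mark G: refs=null null G, marked=B D G
Mark A: refs=null G, marked=A B D G
Unmarked (collected): C E F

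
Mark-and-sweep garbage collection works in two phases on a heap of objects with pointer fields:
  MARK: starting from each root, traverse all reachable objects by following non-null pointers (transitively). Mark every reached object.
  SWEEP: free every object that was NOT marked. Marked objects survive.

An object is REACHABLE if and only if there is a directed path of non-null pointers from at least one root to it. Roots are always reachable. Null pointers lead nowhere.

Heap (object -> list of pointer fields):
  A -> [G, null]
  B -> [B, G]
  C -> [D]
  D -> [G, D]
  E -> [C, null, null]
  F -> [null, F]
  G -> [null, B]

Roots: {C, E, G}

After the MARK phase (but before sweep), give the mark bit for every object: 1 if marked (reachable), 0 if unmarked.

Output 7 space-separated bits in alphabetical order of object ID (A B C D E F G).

Roots: C E G
Mark C: refs=D, marked=C
Mark E: refs=C null null, marked=C E
Mark G: refs=null B, marked=C E G
Mark D: refs=G D, marked=C D E G
Mark B: refs=B G, marked=B C D E G
Unmarked (collected): A F

Answer: 0 1 1 1 1 0 1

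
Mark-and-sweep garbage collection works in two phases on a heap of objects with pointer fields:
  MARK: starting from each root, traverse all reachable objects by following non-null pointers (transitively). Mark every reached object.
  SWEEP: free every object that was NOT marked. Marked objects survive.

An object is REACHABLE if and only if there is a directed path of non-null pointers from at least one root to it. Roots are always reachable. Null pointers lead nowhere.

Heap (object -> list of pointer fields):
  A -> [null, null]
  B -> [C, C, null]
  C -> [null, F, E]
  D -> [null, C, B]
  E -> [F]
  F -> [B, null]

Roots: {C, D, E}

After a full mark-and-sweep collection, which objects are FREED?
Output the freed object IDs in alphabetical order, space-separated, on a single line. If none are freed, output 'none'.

Answer: A

Derivation:
Roots: C D E
Mark C: refs=null F E, marked=C
Mark D: refs=null C B, marked=C D
Mark E: refs=F, marked=C D E
Mark F: refs=B null, marked=C D E F
Mark B: refs=C C null, marked=B C D E F
Unmarked (collected): A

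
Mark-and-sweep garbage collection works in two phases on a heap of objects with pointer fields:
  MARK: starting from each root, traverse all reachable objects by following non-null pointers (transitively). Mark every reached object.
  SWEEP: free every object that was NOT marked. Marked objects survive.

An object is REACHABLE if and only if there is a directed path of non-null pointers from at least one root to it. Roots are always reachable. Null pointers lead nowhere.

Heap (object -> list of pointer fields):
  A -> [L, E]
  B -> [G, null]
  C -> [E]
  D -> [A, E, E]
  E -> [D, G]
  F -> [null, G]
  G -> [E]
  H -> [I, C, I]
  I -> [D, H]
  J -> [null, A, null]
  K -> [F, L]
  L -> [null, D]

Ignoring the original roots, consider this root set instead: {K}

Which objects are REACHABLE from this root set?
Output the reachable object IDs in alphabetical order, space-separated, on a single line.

Answer: A D E F G K L

Derivation:
Roots: K
Mark K: refs=F L, marked=K
Mark F: refs=null G, marked=F K
Mark L: refs=null D, marked=F K L
Mark G: refs=E, marked=F G K L
Mark D: refs=A E E, marked=D F G K L
Mark E: refs=D G, marked=D E F G K L
Mark A: refs=L E, marked=A D E F G K L
Unmarked (collected): B C H I J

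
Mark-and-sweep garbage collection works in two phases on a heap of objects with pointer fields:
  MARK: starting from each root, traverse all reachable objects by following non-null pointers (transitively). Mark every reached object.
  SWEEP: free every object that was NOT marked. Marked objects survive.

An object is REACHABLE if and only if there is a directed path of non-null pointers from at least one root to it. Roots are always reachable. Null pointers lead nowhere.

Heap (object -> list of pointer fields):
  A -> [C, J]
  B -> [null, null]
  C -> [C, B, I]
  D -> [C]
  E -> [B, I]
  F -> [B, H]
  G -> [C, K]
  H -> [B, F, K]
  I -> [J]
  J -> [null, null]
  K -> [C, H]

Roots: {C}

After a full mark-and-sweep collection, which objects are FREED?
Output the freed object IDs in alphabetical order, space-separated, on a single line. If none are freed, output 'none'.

Roots: C
Mark C: refs=C B I, marked=C
Mark B: refs=null null, marked=B C
Mark I: refs=J, marked=B C I
Mark J: refs=null null, marked=B C I J
Unmarked (collected): A D E F G H K

Answer: A D E F G H K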